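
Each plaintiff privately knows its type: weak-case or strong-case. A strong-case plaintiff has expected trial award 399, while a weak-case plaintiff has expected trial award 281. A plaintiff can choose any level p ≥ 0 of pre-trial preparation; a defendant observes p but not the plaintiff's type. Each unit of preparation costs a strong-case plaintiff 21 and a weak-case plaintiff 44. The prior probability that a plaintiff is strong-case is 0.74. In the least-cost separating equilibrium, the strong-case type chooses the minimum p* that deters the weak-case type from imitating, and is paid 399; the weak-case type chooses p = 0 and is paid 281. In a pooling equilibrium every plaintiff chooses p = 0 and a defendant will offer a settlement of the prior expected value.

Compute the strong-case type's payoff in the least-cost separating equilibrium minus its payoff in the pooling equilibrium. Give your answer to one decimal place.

-25.6

Least-cost separating signal: p* solves 281 = 399 − 44·p*, so p* = (399 − 281)/44 ≈ 2.6818.
Strong-case type's separating payoff: 399 − 21 × p* = 399 − 21 × (399 − 281)/44 = 399 − 2478/44 ≈ 342.682.
Pooling payoff: 0.74 × 399 + 0.26 × 281 = 368.32.
Difference: 342.682 − 368.32 = -25.638, i.e. -25.6 to one decimal place.
The strong-case type would prefer the pooling outcome.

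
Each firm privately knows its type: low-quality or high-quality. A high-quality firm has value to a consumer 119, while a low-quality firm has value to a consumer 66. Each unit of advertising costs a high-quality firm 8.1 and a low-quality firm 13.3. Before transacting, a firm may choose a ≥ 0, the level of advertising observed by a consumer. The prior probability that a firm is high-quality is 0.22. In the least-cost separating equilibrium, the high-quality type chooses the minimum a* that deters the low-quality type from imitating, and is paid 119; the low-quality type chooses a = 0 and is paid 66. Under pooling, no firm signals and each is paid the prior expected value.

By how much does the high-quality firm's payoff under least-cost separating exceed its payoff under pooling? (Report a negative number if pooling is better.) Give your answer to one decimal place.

Least-cost separating signal: a* solves 66 = 119 − 13.3·a*, so a* = (119 − 66)/13.3 ≈ 3.9850.
High-quality type's separating payoff: 119 − 8.1 × a* = 119 − 8.1 × (119 − 66)/13.3 = 119 − 429.3/13.3 ≈ 86.722.
Pooling payoff: 0.22 × 119 + 0.78 × 66 = 77.66.
Difference: 86.722 − 77.66 = 9.062, i.e. 9.1 to one decimal place.
The high-quality type prefers to separate.

9.1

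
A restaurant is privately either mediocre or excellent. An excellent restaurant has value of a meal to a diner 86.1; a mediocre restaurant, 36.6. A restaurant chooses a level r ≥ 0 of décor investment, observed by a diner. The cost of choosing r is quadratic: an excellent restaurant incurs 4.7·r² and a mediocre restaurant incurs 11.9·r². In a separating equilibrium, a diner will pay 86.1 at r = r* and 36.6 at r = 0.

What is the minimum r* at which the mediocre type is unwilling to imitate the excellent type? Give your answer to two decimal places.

2.04

The mediocre type at r = 0 receives 36.6; imitating at r* yields 86.1 − 11.9·r*².
Indifference: 36.6 = 86.1 − 11.9·r*², so r*² = (86.1 − 36.6) / 11.9 ≈ 4.1597.
r* = √4.1597 ≈ 2.04.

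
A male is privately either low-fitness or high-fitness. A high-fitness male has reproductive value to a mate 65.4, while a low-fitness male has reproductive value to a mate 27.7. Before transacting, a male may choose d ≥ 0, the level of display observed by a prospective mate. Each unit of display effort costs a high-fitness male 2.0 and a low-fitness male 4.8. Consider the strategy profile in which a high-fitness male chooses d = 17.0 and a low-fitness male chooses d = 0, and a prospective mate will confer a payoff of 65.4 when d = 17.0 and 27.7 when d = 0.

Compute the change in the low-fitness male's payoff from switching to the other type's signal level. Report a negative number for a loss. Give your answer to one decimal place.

Playing d = 0 the low-fitness male receives 27.7.
Deviating to d = 17.0 brings payment 65.4 at cost 4.8 × 17.0 = 81.6, netting -16.2.
Gain from deviating: -16.2 − 27.7 = -43.9.
The gain is negative, so the low-fitness type's incentive-compatibility constraint is satisfied.

-43.9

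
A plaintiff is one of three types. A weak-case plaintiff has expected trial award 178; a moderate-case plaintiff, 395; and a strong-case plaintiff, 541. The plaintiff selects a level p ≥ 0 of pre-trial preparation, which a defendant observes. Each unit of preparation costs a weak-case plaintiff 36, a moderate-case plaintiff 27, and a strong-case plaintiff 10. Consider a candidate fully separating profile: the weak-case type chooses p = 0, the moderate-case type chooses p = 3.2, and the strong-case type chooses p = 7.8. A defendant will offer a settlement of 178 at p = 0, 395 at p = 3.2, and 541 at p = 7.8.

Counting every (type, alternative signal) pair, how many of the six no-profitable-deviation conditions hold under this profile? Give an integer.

Weak-case (own payoff 178): to p=3.2 gives 395 − 36×3.2 = 279.8 → profitable ✗; to p=7.8 gives 541 − 36×7.8 = 260.2 → profitable ✗.
Moderate-case (own payoff 395 − 27×3.2 = 308.6): to p=0 gives 178 → no gain ✓; to p=7.8 gives 541 − 27×7.8 = 330.4 → profitable ✗.
Strong-case (own payoff 541 − 10×7.8 = 463): to p=0 gives 178 → no gain ✓; to p=3.2 gives 395 − 10×3.2 = 363 → no gain ✓.
3 of the 6 constraints hold; not an equilibrium.

3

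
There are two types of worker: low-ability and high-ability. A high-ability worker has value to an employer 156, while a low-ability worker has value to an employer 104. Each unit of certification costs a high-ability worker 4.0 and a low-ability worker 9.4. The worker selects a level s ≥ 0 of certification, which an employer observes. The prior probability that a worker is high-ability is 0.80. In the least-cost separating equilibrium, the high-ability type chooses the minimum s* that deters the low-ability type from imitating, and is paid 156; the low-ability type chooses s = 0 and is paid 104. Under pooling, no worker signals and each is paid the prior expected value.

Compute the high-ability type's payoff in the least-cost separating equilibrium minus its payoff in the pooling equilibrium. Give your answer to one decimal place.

-11.7

Least-cost separating signal: s* solves 104 = 156 − 9.4·s*, so s* = (156 − 104)/9.4 ≈ 5.5319.
High-ability type's separating payoff: 156 − 4.0 × s* = 156 − 4.0 × (156 − 104)/9.4 = 156 − 208/9.4 ≈ 133.872.
Pooling payoff: 0.80 × 156 + 0.20 × 104 = 145.6.
Difference: 133.872 − 145.6 = -11.728, i.e. -11.7 to one decimal place.
The high-ability type would prefer the pooling outcome.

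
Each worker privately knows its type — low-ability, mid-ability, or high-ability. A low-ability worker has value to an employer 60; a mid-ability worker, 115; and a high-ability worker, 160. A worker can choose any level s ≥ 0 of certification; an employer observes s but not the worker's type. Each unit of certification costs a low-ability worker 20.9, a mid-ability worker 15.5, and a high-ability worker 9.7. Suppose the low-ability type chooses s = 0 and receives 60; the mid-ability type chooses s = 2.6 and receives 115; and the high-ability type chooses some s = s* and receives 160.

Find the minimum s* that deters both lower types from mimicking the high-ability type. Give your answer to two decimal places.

5.50

Low-ability type (on-path payoff 60) won't mimic when 60 ≥ 160 − 20.9·s*, i.e. s* ≥ 4.78.
Mid-ability type (on-path payoff 115 − 15.5×2.6 = 74.7) won't mimic when 74.7 ≥ 160 − 15.5·s*, i.e. s* ≥ 5.50.
Both must hold, so s* = max(4.78, 5.50) = 5.50. The mid-ability type's constraint binds.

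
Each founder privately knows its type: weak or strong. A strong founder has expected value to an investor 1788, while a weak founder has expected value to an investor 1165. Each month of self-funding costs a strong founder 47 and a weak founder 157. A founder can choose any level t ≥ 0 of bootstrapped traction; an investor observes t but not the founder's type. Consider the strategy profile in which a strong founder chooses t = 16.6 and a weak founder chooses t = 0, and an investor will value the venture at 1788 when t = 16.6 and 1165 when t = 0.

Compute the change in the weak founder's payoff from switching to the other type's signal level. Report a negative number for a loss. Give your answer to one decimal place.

Playing t = 0 the weak founder receives 1165.
Deviating to t = 16.6 brings payment 1788 at cost 157 × 16.6 = 2606.2, netting -818.2.
Gain from deviating: -818.2 − 1165 = -1983.2.
The gain is negative, so the weak type's incentive-compatibility constraint is satisfied.

-1983.2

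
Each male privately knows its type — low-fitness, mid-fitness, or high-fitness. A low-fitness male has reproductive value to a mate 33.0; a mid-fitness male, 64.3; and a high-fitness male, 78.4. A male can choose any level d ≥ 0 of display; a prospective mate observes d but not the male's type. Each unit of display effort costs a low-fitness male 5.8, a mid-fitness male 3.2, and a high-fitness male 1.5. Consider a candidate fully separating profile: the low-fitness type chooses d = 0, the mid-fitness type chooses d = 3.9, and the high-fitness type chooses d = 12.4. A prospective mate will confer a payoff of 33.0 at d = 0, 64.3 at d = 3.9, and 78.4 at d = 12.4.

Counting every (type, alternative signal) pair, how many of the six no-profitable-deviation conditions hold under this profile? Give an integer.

5

High-fitness (own payoff 78.4 − 1.5×12.4 = 59.8): to d=0 gives 33.0 → no gain ✓; to d=3.9 gives 64.3 − 1.5×3.9 = 58.45 → no gain ✓.
Low-fitness (own payoff 33.0): to d=3.9 gives 64.3 − 5.8×3.9 = 41.68 → profitable ✗; to d=12.4 gives 78.4 − 5.8×12.4 = 6.48 → no gain ✓.
Mid-fitness (own payoff 64.3 − 3.2×3.9 = 51.82): to d=0 gives 33.0 → no gain ✓; to d=12.4 gives 78.4 − 3.2×12.4 = 38.72 → no gain ✓.
5 of the 6 constraints hold; not an equilibrium.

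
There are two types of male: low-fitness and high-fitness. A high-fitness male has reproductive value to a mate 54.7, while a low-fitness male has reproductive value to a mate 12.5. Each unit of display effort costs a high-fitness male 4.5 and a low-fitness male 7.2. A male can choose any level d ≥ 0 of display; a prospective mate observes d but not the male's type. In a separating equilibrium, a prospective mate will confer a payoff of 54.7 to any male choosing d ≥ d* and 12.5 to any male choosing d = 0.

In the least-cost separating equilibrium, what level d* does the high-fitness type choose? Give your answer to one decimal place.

5.9

A low-fitness male choosing d = 0 receives 12.5.
Imitating at d* instead would pay 54.7 at cost 7.2·d*, netting 54.7 − 7.2·d*.
Indifference: 12.5 = 54.7 − 7.2·d*, so d* = (54.7 − 12.5) / 7.2 ≈ 5.9.
This is the low-fitness type's binding incentive-compatibility constraint; any d ≥ 5.9 sustains separation on that side.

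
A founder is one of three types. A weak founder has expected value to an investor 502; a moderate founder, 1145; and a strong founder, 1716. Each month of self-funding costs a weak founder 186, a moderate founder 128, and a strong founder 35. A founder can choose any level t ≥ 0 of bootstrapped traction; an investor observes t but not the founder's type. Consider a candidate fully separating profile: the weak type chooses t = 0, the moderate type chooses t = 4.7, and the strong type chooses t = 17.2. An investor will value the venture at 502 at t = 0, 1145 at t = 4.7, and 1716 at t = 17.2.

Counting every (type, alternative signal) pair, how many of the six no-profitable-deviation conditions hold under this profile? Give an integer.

Weak (own payoff 502): to t=4.7 gives 1145 − 186×4.7 = 270.8 → no gain ✓; to t=17.2 gives 1716 − 186×17.2 = -1483.2 → no gain ✓.
Strong (own payoff 1716 − 35×17.2 = 1114): to t=0 gives 502 → no gain ✓; to t=4.7 gives 1145 − 35×4.7 = 980.5 → no gain ✓.
Moderate (own payoff 1145 − 128×4.7 = 543.4): to t=0 gives 502 → no gain ✓; to t=17.2 gives 1716 − 128×17.2 = -485.6 → no gain ✓.
6 of the 6 constraints hold; this profile is a separating equilibrium.

6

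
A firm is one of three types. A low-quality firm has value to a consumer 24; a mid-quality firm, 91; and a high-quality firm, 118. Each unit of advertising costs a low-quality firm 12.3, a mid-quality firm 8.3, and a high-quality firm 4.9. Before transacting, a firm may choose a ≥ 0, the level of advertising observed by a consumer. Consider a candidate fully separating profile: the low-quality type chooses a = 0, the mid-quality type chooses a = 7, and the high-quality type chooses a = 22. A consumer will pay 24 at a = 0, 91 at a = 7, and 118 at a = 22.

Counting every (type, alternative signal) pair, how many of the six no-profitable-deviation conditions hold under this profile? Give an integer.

4

Mid-quality (own payoff 91 − 8.3×7 = 32.9): to a=0 gives 24 → no gain ✓; to a=22 gives 118 − 8.3×22 = -64.6 → no gain ✓.
Low-quality (own payoff 24): to a=7 gives 91 − 12.3×7 = 4.9 → no gain ✓; to a=22 gives 118 − 12.3×22 = -152.6 → no gain ✓.
High-quality (own payoff 118 − 4.9×22 = 10.2): to a=0 gives 24 → profitable ✗; to a=7 gives 91 − 4.9×7 = 56.7 → profitable ✗.
4 of the 6 constraints hold; not an equilibrium.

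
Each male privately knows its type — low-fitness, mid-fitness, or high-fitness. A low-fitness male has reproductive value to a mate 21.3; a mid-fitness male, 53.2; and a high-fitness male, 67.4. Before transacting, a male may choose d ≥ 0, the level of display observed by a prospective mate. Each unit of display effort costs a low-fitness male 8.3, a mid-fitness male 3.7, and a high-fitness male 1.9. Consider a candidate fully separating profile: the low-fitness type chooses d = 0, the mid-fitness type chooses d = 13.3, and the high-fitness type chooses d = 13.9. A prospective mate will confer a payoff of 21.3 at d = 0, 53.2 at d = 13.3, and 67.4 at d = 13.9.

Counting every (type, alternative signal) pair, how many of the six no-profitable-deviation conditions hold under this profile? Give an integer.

Low-fitness (own payoff 21.3): to d=13.3 gives 53.2 − 8.3×13.3 = -57.19 → no gain ✓; to d=13.9 gives 67.4 − 8.3×13.9 = -47.97 → no gain ✓.
Mid-fitness (own payoff 53.2 − 3.7×13.3 = 3.99): to d=0 gives 21.3 → profitable ✗; to d=13.9 gives 67.4 − 3.7×13.9 = 15.97 → profitable ✗.
High-fitness (own payoff 67.4 − 1.9×13.9 = 40.99): to d=0 gives 21.3 → no gain ✓; to d=13.3 gives 53.2 − 1.9×13.3 = 27.93 → no gain ✓.
4 of the 6 constraints hold; not an equilibrium.

4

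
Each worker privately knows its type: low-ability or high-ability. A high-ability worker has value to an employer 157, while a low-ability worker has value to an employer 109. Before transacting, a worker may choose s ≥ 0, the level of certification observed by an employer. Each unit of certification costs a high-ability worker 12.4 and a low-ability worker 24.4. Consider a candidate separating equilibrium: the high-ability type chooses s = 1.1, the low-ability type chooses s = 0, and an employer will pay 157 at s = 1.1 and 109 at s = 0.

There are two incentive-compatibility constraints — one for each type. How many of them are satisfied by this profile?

High-ability type: signal → 157 − 12.4 × 1.1 = 143.36; deviate to 0 → 109. IC holds (143.36 ≥ 109).
Low-ability type: stay at 0 → 109; mimic → 157 − 24.4 × 1.1 = 130.16. IC fails (109 < 130.16).
1 of 2 constraints hold, so this profile is not an equilibrium.

1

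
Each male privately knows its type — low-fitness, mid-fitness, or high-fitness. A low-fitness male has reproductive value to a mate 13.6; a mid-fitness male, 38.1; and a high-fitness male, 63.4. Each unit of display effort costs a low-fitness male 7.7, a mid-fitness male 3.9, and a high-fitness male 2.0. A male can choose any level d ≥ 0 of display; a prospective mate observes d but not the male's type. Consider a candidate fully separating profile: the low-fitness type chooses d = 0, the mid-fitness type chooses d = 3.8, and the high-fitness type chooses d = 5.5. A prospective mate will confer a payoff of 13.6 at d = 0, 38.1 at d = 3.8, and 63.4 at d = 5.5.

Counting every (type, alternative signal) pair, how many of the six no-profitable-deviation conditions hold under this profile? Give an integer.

Mid-fitness (own payoff 38.1 − 3.9×3.8 = 23.28): to d=0 gives 13.6 → no gain ✓; to d=5.5 gives 63.4 − 3.9×5.5 = 41.95 → profitable ✗.
Low-fitness (own payoff 13.6): to d=3.8 gives 38.1 − 7.7×3.8 = 8.84 → no gain ✓; to d=5.5 gives 63.4 − 7.7×5.5 = 21.05 → profitable ✗.
High-fitness (own payoff 63.4 − 2.0×5.5 = 52.4): to d=0 gives 13.6 → no gain ✓; to d=3.8 gives 38.1 − 2.0×3.8 = 30.5 → no gain ✓.
4 of the 6 constraints hold; not an equilibrium.

4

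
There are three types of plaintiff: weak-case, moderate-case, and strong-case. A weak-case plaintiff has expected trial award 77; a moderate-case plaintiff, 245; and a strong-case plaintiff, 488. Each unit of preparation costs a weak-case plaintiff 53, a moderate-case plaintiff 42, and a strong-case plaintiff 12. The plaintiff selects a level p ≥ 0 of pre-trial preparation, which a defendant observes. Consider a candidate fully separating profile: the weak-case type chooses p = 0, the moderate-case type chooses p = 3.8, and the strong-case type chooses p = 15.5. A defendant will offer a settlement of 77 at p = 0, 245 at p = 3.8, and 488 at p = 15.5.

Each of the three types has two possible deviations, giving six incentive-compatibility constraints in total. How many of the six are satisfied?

Strong-case (own payoff 488 − 12×15.5 = 302): to p=0 gives 77 → no gain ✓; to p=3.8 gives 245 − 12×3.8 = 199.4 → no gain ✓.
Weak-case (own payoff 77): to p=3.8 gives 245 − 53×3.8 = 43.6 → no gain ✓; to p=15.5 gives 488 − 53×15.5 = -333.5 → no gain ✓.
Moderate-case (own payoff 245 − 42×3.8 = 85.4): to p=0 gives 77 → no gain ✓; to p=15.5 gives 488 − 42×15.5 = -163 → no gain ✓.
6 of the 6 constraints hold; this profile is a separating equilibrium.

6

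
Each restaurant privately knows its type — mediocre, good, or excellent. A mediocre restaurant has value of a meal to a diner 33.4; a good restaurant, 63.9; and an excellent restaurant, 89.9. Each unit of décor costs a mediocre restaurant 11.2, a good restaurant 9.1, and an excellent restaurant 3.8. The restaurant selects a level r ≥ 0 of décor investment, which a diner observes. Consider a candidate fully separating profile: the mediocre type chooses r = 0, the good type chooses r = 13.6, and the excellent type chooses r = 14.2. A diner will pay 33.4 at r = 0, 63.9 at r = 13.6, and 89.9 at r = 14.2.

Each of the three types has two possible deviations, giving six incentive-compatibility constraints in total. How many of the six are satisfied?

Mediocre (own payoff 33.4): to r=13.6 gives 63.9 − 11.2×13.6 = -88.42 → no gain ✓; to r=14.2 gives 89.9 − 11.2×14.2 = -69.14 → no gain ✓.
Excellent (own payoff 89.9 − 3.8×14.2 = 35.94): to r=0 gives 33.4 → no gain ✓; to r=13.6 gives 63.9 − 3.8×13.6 = 12.22 → no gain ✓.
Good (own payoff 63.9 − 9.1×13.6 = -59.86): to r=0 gives 33.4 → profitable ✗; to r=14.2 gives 89.9 − 9.1×14.2 = -39.32 → profitable ✗.
4 of the 6 constraints hold; not an equilibrium.

4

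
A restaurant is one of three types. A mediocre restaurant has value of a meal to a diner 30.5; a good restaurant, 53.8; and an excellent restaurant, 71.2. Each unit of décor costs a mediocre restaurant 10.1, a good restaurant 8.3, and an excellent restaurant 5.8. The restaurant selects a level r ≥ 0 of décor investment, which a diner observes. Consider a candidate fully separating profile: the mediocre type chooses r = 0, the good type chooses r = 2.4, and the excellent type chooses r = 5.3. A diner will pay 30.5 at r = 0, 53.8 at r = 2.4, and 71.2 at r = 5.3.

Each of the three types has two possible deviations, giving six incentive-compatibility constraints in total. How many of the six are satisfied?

Excellent (own payoff 71.2 − 5.8×5.3 = 40.46): to r=0 gives 30.5 → no gain ✓; to r=2.4 gives 53.8 − 5.8×2.4 = 39.88 → no gain ✓.
Mediocre (own payoff 30.5): to r=2.4 gives 53.8 − 10.1×2.4 = 29.56 → no gain ✓; to r=5.3 gives 71.2 − 10.1×5.3 = 17.67 → no gain ✓.
Good (own payoff 53.8 − 8.3×2.4 = 33.88): to r=0 gives 30.5 → no gain ✓; to r=5.3 gives 71.2 − 8.3×5.3 = 27.21 → no gain ✓.
6 of the 6 constraints hold; this profile is a separating equilibrium.

6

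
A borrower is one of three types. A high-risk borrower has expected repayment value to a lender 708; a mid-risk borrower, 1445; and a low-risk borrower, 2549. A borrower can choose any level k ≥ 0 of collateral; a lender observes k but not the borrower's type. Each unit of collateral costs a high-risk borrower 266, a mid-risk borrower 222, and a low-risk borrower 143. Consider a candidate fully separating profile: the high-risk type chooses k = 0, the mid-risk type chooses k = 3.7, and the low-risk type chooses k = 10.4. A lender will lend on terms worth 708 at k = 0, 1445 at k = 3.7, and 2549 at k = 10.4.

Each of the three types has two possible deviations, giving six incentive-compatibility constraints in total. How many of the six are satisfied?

5

High-risk (own payoff 708): to k=3.7 gives 1445 − 266×3.7 = 460.8 → no gain ✓; to k=10.4 gives 2549 − 266×10.4 = -217.4 → no gain ✓.
Low-risk (own payoff 2549 − 143×10.4 = 1061.8): to k=0 gives 708 → no gain ✓; to k=3.7 gives 1445 − 143×3.7 = 915.9 → no gain ✓.
Mid-risk (own payoff 1445 − 222×3.7 = 623.6): to k=0 gives 708 → profitable ✗; to k=10.4 gives 2549 − 222×10.4 = 240.2 → no gain ✓.
5 of the 6 constraints hold; not an equilibrium.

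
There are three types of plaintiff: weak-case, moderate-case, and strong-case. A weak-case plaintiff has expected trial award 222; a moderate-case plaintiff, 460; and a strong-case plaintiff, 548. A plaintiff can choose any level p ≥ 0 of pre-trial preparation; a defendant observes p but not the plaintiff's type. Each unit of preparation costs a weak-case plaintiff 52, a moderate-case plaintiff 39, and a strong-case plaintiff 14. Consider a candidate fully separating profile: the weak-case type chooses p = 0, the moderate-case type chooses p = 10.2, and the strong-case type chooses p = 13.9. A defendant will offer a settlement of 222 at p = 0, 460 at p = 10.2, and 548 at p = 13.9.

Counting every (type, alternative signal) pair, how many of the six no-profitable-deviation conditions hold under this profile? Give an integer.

5

Moderate-case (own payoff 460 − 39×10.2 = 62.2): to p=0 gives 222 → profitable ✗; to p=13.9 gives 548 − 39×13.9 = 5.9 → no gain ✓.
Weak-case (own payoff 222): to p=10.2 gives 460 − 52×10.2 = -70.4 → no gain ✓; to p=13.9 gives 548 − 52×13.9 = -174.8 → no gain ✓.
Strong-case (own payoff 548 − 14×13.9 = 353.4): to p=0 gives 222 → no gain ✓; to p=10.2 gives 460 − 14×10.2 = 317.2 → no gain ✓.
5 of the 6 constraints hold; not an equilibrium.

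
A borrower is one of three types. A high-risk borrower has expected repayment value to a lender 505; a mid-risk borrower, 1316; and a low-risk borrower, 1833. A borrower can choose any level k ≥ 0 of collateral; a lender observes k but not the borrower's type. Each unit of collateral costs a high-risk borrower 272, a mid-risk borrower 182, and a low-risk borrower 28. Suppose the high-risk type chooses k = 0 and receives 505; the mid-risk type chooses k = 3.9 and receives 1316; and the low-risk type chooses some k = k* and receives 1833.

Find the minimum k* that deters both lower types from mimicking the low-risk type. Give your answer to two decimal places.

Mid-risk type (on-path payoff 1316 − 182×3.9 = 606.2) won't mimic when 606.2 ≥ 1833 − 182·k*, i.e. k* ≥ 6.74.
High-risk type (on-path payoff 505) won't mimic when 505 ≥ 1833 − 272·k*, i.e. k* ≥ 4.88.
Both must hold, so k* = max(4.88, 6.74) = 6.74. The mid-risk type's constraint binds.

6.74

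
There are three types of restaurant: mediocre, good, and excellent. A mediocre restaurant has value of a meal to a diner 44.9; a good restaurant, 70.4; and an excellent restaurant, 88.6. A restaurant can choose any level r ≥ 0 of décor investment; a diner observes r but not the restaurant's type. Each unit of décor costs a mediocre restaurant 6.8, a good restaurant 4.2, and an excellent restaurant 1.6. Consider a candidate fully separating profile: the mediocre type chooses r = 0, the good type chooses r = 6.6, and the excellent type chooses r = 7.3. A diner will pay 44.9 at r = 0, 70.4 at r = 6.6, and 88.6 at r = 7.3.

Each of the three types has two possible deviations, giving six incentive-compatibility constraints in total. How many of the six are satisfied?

Excellent (own payoff 88.6 − 1.6×7.3 = 76.92): to r=0 gives 44.9 → no gain ✓; to r=6.6 gives 70.4 − 1.6×6.6 = 59.84 → no gain ✓.
Good (own payoff 70.4 − 4.2×6.6 = 42.68): to r=0 gives 44.9 → profitable ✗; to r=7.3 gives 88.6 − 4.2×7.3 = 57.94 → profitable ✗.
Mediocre (own payoff 44.9): to r=6.6 gives 70.4 − 6.8×6.6 = 25.52 → no gain ✓; to r=7.3 gives 88.6 − 6.8×7.3 = 38.96 → no gain ✓.
4 of the 6 constraints hold; not an equilibrium.

4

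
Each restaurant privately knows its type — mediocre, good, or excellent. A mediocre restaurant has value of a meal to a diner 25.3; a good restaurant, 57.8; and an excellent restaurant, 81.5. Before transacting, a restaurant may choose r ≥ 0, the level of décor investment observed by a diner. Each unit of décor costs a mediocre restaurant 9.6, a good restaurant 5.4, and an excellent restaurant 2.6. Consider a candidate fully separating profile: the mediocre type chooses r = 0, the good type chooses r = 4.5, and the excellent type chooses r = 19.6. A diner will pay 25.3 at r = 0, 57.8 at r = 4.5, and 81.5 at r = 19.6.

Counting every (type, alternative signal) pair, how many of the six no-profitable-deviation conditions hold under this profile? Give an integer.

Excellent (own payoff 81.5 − 2.6×19.6 = 30.54): to r=0 gives 25.3 → no gain ✓; to r=4.5 gives 57.8 − 2.6×4.5 = 46.1 → profitable ✗.
Mediocre (own payoff 25.3): to r=4.5 gives 57.8 − 9.6×4.5 = 14.6 → no gain ✓; to r=19.6 gives 81.5 − 9.6×19.6 = -106.66 → no gain ✓.
Good (own payoff 57.8 − 5.4×4.5 = 33.5): to r=0 gives 25.3 → no gain ✓; to r=19.6 gives 81.5 − 5.4×19.6 = -24.34 → no gain ✓.
5 of the 6 constraints hold; not an equilibrium.

5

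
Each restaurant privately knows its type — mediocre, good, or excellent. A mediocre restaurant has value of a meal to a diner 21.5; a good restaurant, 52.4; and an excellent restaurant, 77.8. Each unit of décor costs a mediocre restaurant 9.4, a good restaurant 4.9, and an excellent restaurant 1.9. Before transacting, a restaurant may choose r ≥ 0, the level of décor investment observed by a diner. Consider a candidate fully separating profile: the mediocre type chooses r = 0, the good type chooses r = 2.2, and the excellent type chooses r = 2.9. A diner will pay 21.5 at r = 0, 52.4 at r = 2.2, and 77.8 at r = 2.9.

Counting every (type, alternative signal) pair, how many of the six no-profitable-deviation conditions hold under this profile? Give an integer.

Mediocre (own payoff 21.5): to r=2.2 gives 52.4 − 9.4×2.2 = 31.72 → profitable ✗; to r=2.9 gives 77.8 − 9.4×2.9 = 50.54 → profitable ✗.
Excellent (own payoff 77.8 − 1.9×2.9 = 72.29): to r=0 gives 21.5 → no gain ✓; to r=2.2 gives 52.4 − 1.9×2.2 = 48.22 → no gain ✓.
Good (own payoff 52.4 − 4.9×2.2 = 41.62): to r=0 gives 21.5 → no gain ✓; to r=2.9 gives 77.8 − 4.9×2.9 = 63.59 → profitable ✗.
3 of the 6 constraints hold; not an equilibrium.

3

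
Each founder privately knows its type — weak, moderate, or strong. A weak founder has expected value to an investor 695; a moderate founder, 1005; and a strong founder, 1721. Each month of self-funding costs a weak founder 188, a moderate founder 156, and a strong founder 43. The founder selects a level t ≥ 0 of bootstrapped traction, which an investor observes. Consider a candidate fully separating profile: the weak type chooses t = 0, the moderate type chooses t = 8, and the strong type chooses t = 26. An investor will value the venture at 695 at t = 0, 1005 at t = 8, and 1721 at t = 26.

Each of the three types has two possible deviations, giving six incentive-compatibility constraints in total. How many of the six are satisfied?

Strong (own payoff 1721 − 43×26 = 603): to t=0 gives 695 → profitable ✗; to t=8 gives 1005 − 43×8 = 661 → profitable ✗.
Moderate (own payoff 1005 − 156×8 = -243): to t=0 gives 695 → profitable ✗; to t=26 gives 1721 − 156×26 = -2335 → no gain ✓.
Weak (own payoff 695): to t=8 gives 1005 − 188×8 = -499 → no gain ✓; to t=26 gives 1721 − 188×26 = -3167 → no gain ✓.
3 of the 6 constraints hold; not an equilibrium.

3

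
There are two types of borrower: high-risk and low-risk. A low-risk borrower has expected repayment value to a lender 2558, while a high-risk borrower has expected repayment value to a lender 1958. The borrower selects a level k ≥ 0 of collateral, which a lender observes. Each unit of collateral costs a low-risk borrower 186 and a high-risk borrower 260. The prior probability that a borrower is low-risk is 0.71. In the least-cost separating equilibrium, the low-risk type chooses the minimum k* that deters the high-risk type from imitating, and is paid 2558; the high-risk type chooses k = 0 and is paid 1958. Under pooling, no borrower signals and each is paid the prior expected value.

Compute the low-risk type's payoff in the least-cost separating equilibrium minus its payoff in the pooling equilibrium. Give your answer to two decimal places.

-255.23

Least-cost separating signal: k* solves 1958 = 2558 − 260·k*, so k* = (2558 − 1958)/260 ≈ 2.3077.
Low-risk type's separating payoff: 2558 − 186 × k* = 2558 − 186 × (2558 − 1958)/260 = 2558 − 111600/260 ≈ 2128.7692.
Pooling payoff: 0.71 × 2558 + 0.29 × 1958 = 2384.
Difference: 2128.7692 − 2384 = -255.2308, i.e. -255.23 to two decimal places.
The low-risk type would prefer the pooling outcome.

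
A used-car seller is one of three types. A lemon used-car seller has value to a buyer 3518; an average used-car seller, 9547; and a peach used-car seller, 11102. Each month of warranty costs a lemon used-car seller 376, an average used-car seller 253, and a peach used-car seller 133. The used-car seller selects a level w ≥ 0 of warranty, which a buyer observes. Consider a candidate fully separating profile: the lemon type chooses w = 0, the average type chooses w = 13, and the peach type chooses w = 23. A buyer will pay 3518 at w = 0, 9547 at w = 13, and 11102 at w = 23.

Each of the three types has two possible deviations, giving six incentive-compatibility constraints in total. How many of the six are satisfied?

Peach (own payoff 11102 − 133×23 = 8043): to w=0 gives 3518 → no gain ✓; to w=13 gives 9547 − 133×13 = 7818 → no gain ✓.
Average (own payoff 9547 − 253×13 = 6258): to w=0 gives 3518 → no gain ✓; to w=23 gives 11102 − 253×23 = 5283 → no gain ✓.
Lemon (own payoff 3518): to w=13 gives 9547 − 376×13 = 4659 → profitable ✗; to w=23 gives 11102 − 376×23 = 2454 → no gain ✓.
5 of the 6 constraints hold; not an equilibrium.

5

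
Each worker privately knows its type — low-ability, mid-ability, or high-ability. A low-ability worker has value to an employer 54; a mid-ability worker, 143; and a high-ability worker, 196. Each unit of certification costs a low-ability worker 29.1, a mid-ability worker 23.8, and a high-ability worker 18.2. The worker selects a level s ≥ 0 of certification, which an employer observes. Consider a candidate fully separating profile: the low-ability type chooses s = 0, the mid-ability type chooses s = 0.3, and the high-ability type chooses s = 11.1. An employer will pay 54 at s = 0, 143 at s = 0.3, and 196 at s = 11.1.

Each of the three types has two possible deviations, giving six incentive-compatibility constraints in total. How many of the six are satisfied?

Low-ability (own payoff 54): to s=0.3 gives 143 − 29.1×0.3 = 134.27 → profitable ✗; to s=11.1 gives 196 − 29.1×11.1 = -127.01 → no gain ✓.
High-ability (own payoff 196 − 18.2×11.1 = -6.02): to s=0 gives 54 → profitable ✗; to s=0.3 gives 143 − 18.2×0.3 = 137.54 → profitable ✗.
Mid-ability (own payoff 143 − 23.8×0.3 = 135.86): to s=0 gives 54 → no gain ✓; to s=11.1 gives 196 − 23.8×11.1 = -68.18 → no gain ✓.
3 of the 6 constraints hold; not an equilibrium.

3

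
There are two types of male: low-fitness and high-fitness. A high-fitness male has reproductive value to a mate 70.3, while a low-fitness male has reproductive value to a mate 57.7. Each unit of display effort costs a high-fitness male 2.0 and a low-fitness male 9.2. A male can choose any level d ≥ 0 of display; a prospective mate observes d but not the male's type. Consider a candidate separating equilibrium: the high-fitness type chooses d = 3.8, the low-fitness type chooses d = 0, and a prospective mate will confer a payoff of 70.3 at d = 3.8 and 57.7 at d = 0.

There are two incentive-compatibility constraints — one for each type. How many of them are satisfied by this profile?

High-fitness type: signal → 70.3 − 2.0 × 3.8 = 62.7; deviate to 0 → 57.7. IC holds (62.7 ≥ 57.7).
Low-fitness type: stay at 0 → 57.7; mimic → 70.3 − 9.2 × 3.8 = 35.34. IC holds (57.7 ≥ 35.34).
2 of 2 constraints hold, so this is a separating equilibrium.

2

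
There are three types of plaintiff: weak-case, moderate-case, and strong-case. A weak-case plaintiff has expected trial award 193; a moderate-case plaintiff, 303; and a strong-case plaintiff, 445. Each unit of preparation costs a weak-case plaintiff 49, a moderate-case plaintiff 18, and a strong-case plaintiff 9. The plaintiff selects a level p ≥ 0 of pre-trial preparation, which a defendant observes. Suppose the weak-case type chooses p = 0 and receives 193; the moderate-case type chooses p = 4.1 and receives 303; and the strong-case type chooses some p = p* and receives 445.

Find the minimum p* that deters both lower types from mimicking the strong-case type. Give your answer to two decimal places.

11.99

Moderate-case type (on-path payoff 303 − 18×4.1 = 229.2) won't mimic when 229.2 ≥ 445 − 18·p*, i.e. p* ≥ 11.99.
Weak-case type (on-path payoff 193) won't mimic when 193 ≥ 445 − 49·p*, i.e. p* ≥ 5.14.
Both must hold, so p* = max(5.14, 11.99) = 11.99. The moderate-case type's constraint binds.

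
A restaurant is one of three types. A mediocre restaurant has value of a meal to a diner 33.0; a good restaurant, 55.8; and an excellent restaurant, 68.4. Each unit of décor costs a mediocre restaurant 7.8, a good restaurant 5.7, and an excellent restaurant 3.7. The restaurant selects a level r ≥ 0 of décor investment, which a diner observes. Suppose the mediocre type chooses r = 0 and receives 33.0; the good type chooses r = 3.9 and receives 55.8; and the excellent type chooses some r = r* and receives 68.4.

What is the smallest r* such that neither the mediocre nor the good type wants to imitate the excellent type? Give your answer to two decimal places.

6.11

Good type (on-path payoff 55.8 − 5.7×3.9 = 33.57) won't mimic when 33.57 ≥ 68.4 − 5.7·r*, i.e. r* ≥ 6.11.
Mediocre type (on-path payoff 33.0) won't mimic when 33.0 ≥ 68.4 − 7.8·r*, i.e. r* ≥ 4.54.
Both must hold, so r* = max(4.54, 6.11) = 6.11. The good type's constraint binds.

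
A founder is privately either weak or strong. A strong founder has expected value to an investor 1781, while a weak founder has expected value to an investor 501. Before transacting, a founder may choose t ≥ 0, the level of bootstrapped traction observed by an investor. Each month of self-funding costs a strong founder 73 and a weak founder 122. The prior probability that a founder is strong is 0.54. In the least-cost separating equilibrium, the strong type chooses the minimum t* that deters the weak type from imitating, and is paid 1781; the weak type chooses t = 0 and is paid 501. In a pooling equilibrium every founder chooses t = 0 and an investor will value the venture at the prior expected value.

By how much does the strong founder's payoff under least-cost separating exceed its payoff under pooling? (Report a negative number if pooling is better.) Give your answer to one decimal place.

Least-cost separating signal: t* solves 501 = 1781 − 122·t*, so t* = (1781 − 501)/122 ≈ 10.4918.
Strong type's separating payoff: 1781 − 73 × t* = 1781 − 73 × (1781 − 501)/122 = 1781 − 93440/122 ≈ 1015.098.
Pooling payoff: 0.54 × 1781 + 0.46 × 501 = 1192.2.
Difference: 1015.098 − 1192.2 = -177.102, i.e. -177.1 to one decimal place.
The strong type would prefer the pooling outcome.

-177.1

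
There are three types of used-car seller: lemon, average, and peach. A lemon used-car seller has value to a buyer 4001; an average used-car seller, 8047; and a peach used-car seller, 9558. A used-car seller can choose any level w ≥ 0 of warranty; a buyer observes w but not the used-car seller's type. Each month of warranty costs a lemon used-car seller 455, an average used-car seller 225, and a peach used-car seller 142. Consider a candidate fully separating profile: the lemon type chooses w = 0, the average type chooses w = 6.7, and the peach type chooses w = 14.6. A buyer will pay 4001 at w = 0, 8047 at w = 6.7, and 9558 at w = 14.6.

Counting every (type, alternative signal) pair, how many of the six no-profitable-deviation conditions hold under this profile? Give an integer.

Average (own payoff 8047 − 225×6.7 = 6539.5): to w=0 gives 4001 → no gain ✓; to w=14.6 gives 9558 − 225×14.6 = 6273 → no gain ✓.
Peach (own payoff 9558 − 142×14.6 = 7484.8): to w=0 gives 4001 → no gain ✓; to w=6.7 gives 8047 − 142×6.7 = 7095.6 → no gain ✓.
Lemon (own payoff 4001): to w=6.7 gives 8047 − 455×6.7 = 4998.5 → profitable ✗; to w=14.6 gives 9558 − 455×14.6 = 2915 → no gain ✓.
5 of the 6 constraints hold; not an equilibrium.

5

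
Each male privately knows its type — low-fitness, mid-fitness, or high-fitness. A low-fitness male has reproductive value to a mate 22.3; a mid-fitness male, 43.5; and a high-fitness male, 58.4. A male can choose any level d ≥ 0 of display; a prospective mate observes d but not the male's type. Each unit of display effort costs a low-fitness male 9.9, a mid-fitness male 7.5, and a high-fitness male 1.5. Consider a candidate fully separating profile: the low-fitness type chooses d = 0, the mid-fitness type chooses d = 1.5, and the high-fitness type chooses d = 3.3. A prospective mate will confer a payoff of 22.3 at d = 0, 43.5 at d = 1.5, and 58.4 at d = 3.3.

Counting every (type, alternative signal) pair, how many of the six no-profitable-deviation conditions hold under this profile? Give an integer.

Mid-fitness (own payoff 43.5 − 7.5×1.5 = 32.25): to d=0 gives 22.3 → no gain ✓; to d=3.3 gives 58.4 − 7.5×3.3 = 33.65 → profitable ✗.
Low-fitness (own payoff 22.3): to d=1.5 gives 43.5 − 9.9×1.5 = 28.65 → profitable ✗; to d=3.3 gives 58.4 − 9.9×3.3 = 25.73 → profitable ✗.
High-fitness (own payoff 58.4 − 1.5×3.3 = 53.45): to d=0 gives 22.3 → no gain ✓; to d=1.5 gives 43.5 − 1.5×1.5 = 41.25 → no gain ✓.
3 of the 6 constraints hold; not an equilibrium.

3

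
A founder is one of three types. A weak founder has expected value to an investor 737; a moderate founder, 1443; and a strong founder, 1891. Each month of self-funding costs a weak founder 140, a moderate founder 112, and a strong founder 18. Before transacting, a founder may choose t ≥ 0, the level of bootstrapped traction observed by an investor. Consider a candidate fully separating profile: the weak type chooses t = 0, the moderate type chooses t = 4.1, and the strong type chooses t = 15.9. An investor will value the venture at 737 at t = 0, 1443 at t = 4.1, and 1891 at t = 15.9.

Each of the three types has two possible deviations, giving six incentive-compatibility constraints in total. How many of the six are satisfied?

5

Weak (own payoff 737): to t=4.1 gives 1443 − 140×4.1 = 869 → profitable ✗; to t=15.9 gives 1891 − 140×15.9 = -335 → no gain ✓.
Strong (own payoff 1891 − 18×15.9 = 1604.8): to t=0 gives 737 → no gain ✓; to t=4.1 gives 1443 − 18×4.1 = 1369.2 → no gain ✓.
Moderate (own payoff 1443 − 112×4.1 = 983.8): to t=0 gives 737 → no gain ✓; to t=15.9 gives 1891 − 112×15.9 = 110.2 → no gain ✓.
5 of the 6 constraints hold; not an equilibrium.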